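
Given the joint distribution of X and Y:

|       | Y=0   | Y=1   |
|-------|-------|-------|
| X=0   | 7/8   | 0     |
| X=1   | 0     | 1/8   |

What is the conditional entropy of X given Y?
Marginal P(Y) (column sums):
  P(Y=0) = 7/8 + 0 = 7/8
  P(Y=1) = 0 + 1/8 = 1/8

H(X|Y) = -Σ P(X,Y)·log₂ P(X|Y), where P(X|Y) = P(X,Y) / P(Y)
  (cells with P(X,Y) = 0 contribute 0)
  (X=0,Y=0): P(X|Y) = (7/8)/(7/8) = 1;  -(7/8)·log₂(1) = 0.0000
  (X=1,Y=1): P(X|Y) = (1/8)/(1/8) = 1;  -(1/8)·log₂(1) = 0.0000
H(X|Y) = 0.0000 + 0.0000
  = 0.0000 bits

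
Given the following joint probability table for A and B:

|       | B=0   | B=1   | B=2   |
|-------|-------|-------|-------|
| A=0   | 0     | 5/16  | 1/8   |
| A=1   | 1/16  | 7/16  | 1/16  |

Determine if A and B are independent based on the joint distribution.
Marginal P(A) (row sums):
  P(A=0) = 0 + 5/16 + 1/8 = 7/16
  P(A=1) = 1/16 + 7/16 + 1/16 = 9/16
Marginal P(B) (column sums):
  P(B=0) = 0 + 1/16 = 1/16
  P(B=1) = 5/16 + 7/16 = 3/4
  P(B=2) = 1/8 + 1/16 = 3/16

A and B are independent iff P(A=i,B=j) = P(A=i)·P(B=j) for every cell.
  P(A=0)·P(B=0) = 7/16 × 1/16 = 7/256, but P(A=0,B=0) = 0 ✗

No, A and B are not independent. Quantitatively, I(A;B) > 0:

H(A) = -[(7/16)·log₂(7/16) + (9/16)·log₂(9/16)]
  = 0.5218 + 0.4669
  = 0.9887 bits
H(B) = -[(1/16)·log₂(1/16) + (3/4)·log₂(3/4) + (3/16)·log₂(3/16)]
  = 0.2500 + 0.3113 + 0.4528
  = 1.0141 bits
H(A,B) = -[(5/16)·log₂(5/16) + (1/8)·log₂(1/8) + (1/16)·log₂(1/16) + (7/16)·log₂(7/16) + (1/16)·log₂(1/16)]
  = 0.5244 + 0.3750 + 0.2500 + 0.5218 + 0.2500
  = 1.9212 bits
I(A;B) = H(A) + H(B) - H(A,B) = 0.9887 + 1.0141 - 1.9212 = 0.0816 bits > 0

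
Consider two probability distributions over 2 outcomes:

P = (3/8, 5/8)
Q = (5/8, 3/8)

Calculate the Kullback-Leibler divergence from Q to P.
D(P||Q) = Σ P(i) log₂(P(i)/Q(i))
  i=0: (3/8) × log₂((3/8)/(5/8)) = (3/8) × log₂(3/5) = -0.2764
  i=1: (5/8) × log₂((5/8)/(3/8)) = (5/8) × log₂(5/3) = 0.4606
D(P||Q) = -0.2764 + 0.4606
  = 0.1842 bits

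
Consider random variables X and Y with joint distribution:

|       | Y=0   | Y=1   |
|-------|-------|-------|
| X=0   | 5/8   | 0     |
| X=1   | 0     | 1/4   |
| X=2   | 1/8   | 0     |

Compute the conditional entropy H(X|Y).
Marginal P(Y) (column sums):
  P(Y=0) = 5/8 + 0 + 1/8 = 3/4
  P(Y=1) = 0 + 1/4 + 0 = 1/4

H(X|Y) = -Σ P(X,Y)·log₂ P(X|Y), where P(X|Y) = P(X,Y) / P(Y)
  (cells with P(X,Y) = 0 contribute 0)
  (X=0,Y=0): P(X|Y) = (5/8)/(3/4) = 5/6;  -(5/8)·log₂(5/6) = 0.1644
  (X=1,Y=1): P(X|Y) = (1/4)/(1/4) = 1;  -(1/4)·log₂(1) = 0.0000
  (X=2,Y=0): P(X|Y) = (1/8)/(3/4) = 1/6;  -(1/8)·log₂(1/6) = 0.3231
H(X|Y) = 0.1644 + 0.0000 + 0.3231
  = 0.4875 bits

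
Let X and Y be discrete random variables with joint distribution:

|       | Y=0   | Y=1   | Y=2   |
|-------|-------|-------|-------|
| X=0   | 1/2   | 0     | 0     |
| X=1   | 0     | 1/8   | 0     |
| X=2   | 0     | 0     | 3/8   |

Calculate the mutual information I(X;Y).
Marginal P(X) (row sums):
  P(X=0) = 1/2 + 0 + 0 = 1/2
  P(X=1) = 0 + 1/8 + 0 = 1/8
  P(X=2) = 0 + 0 + 3/8 = 3/8
Marginal P(Y) (column sums):
  P(Y=0) = 1/2 + 0 + 0 = 1/2
  P(Y=1) = 0 + 1/8 + 0 = 1/8
  P(Y=2) = 0 + 0 + 3/8 = 3/8

H(X) = -[(1/2)·log₂(1/2) + (1/8)·log₂(1/8) + (3/8)·log₂(3/8)]
  = 0.5000 + 0.3750 + 0.5306
  = 1.4056 bits
H(Y) = -[(1/2)·log₂(1/2) + (1/8)·log₂(1/8) + (3/8)·log₂(3/8)]
  = 0.5000 + 0.3750 + 0.5306
  = 1.4056 bits
H(X,Y) = -[(1/2)·log₂(1/2) + (1/8)·log₂(1/8) + (3/8)·log₂(3/8)]
  = 0.5000 + 0.3750 + 0.5306
  = 1.4056 bits

I(X;Y) = H(X) + H(Y) - H(X,Y)
  = 1.4056 + 1.4056 - 1.4056
  = 1.4056 bits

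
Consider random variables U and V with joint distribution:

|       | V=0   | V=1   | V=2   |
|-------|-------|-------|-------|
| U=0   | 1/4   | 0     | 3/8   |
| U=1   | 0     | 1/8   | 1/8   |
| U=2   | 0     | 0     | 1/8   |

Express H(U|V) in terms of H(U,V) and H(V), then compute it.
H(U|V) = H(U,V) - H(V)

Marginal P(V) (column sums):
  P(V=0) = 1/4 + 0 + 0 = 1/4
  P(V=1) = 0 + 1/8 + 0 = 1/8
  P(V=2) = 3/8 + 1/8 + 1/8 = 5/8

H(U,V) = -[(1/4)·log₂(1/4) + (3/8)·log₂(3/8) + (1/8)·log₂(1/8) + (1/8)·log₂(1/8) + (1/8)·log₂(1/8)]
  = 0.5000 + 0.5306 + 0.3750 + 0.3750 + 0.3750
  = 2.1556 bits
H(V) = -[(1/4)·log₂(1/4) + (1/8)·log₂(1/8) + (5/8)·log₂(5/8)]
  = 0.5000 + 0.3750 + 0.4238
  = 1.2988 bits

H(U|V) = 2.1556 - 1.2988 = 0.8568 bits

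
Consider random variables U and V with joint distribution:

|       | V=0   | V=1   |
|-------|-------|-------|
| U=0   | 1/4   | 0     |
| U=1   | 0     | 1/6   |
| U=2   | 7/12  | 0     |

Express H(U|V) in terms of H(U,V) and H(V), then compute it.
H(U|V) = H(U,V) - H(V)

Marginal P(V) (column sums):
  P(V=0) = 1/4 + 0 + 7/12 = 5/6
  P(V=1) = 0 + 1/6 + 0 = 1/6

H(U,V) = -[(1/4)·log₂(1/4) + (1/6)·log₂(1/6) + (7/12)·log₂(7/12)]
  = 0.5000 + 0.4308 + 0.4536
  = 1.3844 bits
H(V) = -[(5/6)·log₂(5/6) + (1/6)·log₂(1/6)]
  = 0.2192 + 0.4308
  = 0.6500 bits

H(U|V) = 1.3844 - 0.6500 = 0.7344 bits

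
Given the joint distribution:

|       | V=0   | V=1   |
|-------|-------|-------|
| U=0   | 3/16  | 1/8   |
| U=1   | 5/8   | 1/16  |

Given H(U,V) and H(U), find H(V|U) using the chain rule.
From the chain rule: H(U,V) = H(U) + H(V|U)
Therefore: H(V|U) = H(U,V) - H(U)

H(U,V) = -[(3/16)·log₂(3/16) + (1/8)·log₂(1/8) + (5/8)·log₂(5/8) + (1/16)·log₂(1/16)]
  = 0.4528 + 0.3750 + 0.4238 + 0.2500
  = 1.5016 bits
Marginal P(U) (row sums):
  P(U=0) = 3/16 + 1/8 = 5/16
  P(U=1) = 5/8 + 1/16 = 11/16
H(U) = -[(5/16)·log₂(5/16) + (11/16)·log₂(11/16)]
  = 0.5244 + 0.3716
  = 0.8960 bits

H(V|U) = 1.5016 - 0.8960 = 0.6056 bits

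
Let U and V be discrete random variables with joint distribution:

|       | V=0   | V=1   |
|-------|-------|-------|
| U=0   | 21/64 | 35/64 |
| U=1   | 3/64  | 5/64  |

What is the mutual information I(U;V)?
Marginal P(U) (row sums):
  P(U=0) = 21/64 + 35/64 = 7/8
  P(U=1) = 3/64 + 5/64 = 1/8
Marginal P(V) (column sums):
  P(V=0) = 21/64 + 3/64 = 3/8
  P(V=1) = 35/64 + 5/64 = 5/8

H(U) = -[(7/8)·log₂(7/8) + (1/8)·log₂(1/8)]
  = 0.1686 + 0.3750
  = 0.5436 bits
H(V) = -[(3/8)·log₂(3/8) + (5/8)·log₂(5/8)]
  = 0.5306 + 0.4238
  = 0.9544 bits
H(U,V) = -[(21/64)·log₂(21/64) + (35/64)·log₂(35/64) + (3/64)·log₂(3/64) + (5/64)·log₂(5/64)]
  = 0.5275 + 0.4762 + 0.2070 + 0.2873
  = 1.4980 bits

I(U;V) = H(U) + H(V) - H(U,V)
  = 0.5436 + 0.9544 - 1.4980
  = 0.0000 bits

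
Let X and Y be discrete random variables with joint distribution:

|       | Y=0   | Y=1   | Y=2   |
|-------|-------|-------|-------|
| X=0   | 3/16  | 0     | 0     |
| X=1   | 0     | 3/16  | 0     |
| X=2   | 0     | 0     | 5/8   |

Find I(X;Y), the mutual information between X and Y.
Marginal P(X) (row sums):
  P(X=0) = 3/16 + 0 + 0 = 3/16
  P(X=1) = 0 + 3/16 + 0 = 3/16
  P(X=2) = 0 + 0 + 5/8 = 5/8
Marginal P(Y) (column sums):
  P(Y=0) = 3/16 + 0 + 0 = 3/16
  P(Y=1) = 0 + 3/16 + 0 = 3/16
  P(Y=2) = 0 + 0 + 5/8 = 5/8

H(X) = -[(3/16)·log₂(3/16) + (3/16)·log₂(3/16) + (5/8)·log₂(5/8)]
  = 0.4528 + 0.4528 + 0.4238
  = 1.3294 bits
H(Y) = -[(3/16)·log₂(3/16) + (3/16)·log₂(3/16) + (5/8)·log₂(5/8)]
  = 0.4528 + 0.4528 + 0.4238
  = 1.3294 bits
H(X,Y) = -[(3/16)·log₂(3/16) + (3/16)·log₂(3/16) + (5/8)·log₂(5/8)]
  = 0.4528 + 0.4528 + 0.4238
  = 1.3294 bits

I(X;Y) = H(X) + H(Y) - H(X,Y)
  = 1.3294 + 1.3294 - 1.3294
  = 1.3294 bits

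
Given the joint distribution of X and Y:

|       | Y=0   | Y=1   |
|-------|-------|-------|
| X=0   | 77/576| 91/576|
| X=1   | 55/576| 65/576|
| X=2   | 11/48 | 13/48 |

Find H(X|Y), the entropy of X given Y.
Marginal P(Y) (column sums):
  P(Y=0) = 77/576 + 55/576 + 11/48 = 11/24
  P(Y=1) = 91/576 + 65/576 + 13/48 = 13/24

H(X|Y) = -Σ P(X,Y)·log₂ P(X|Y), where P(X|Y) = P(X,Y) / P(Y)
  (X=0,Y=0): P(X|Y) = (77/576)/(11/24) = 7/24;  -(77/576)·log₂(7/24) = 0.2376
  (X=0,Y=1): P(X|Y) = (91/576)/(13/24) = 7/24;  -(91/576)·log₂(7/24) = 0.2808
  (X=1,Y=0): P(X|Y) = (55/576)/(11/24) = 5/24;  -(55/576)·log₂(5/24) = 0.2161
  (X=1,Y=1): P(X|Y) = (65/576)/(13/24) = 5/24;  -(65/576)·log₂(5/24) = 0.2554
  (X=2,Y=0): P(X|Y) = (11/48)/(11/24) = 1/2;  -(11/48)·log₂(1/2) = 0.2292
  (X=2,Y=1): P(X|Y) = (13/48)/(13/24) = 1/2;  -(13/48)·log₂(1/2) = 0.2708
H(X|Y) = 0.2376 + 0.2808 + 0.2161 + 0.2554 + 0.2292 + 0.2708
  = 1.4899 bits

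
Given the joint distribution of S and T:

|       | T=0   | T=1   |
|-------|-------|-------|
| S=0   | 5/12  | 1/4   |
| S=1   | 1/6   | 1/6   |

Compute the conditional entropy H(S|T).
Marginal P(T) (column sums):
  P(T=0) = 5/12 + 1/6 = 7/12
  P(T=1) = 1/4 + 1/6 = 5/12

H(S|T) = -Σ P(S,T)·log₂ P(S|T), where P(S|T) = P(S,T) / P(T)
  (S=0,T=0): P(S|T) = (5/12)/(7/12) = 5/7;  -(5/12)·log₂(5/7) = 0.2023
  (S=0,T=1): P(S|T) = (1/4)/(5/12) = 3/5;  -(1/4)·log₂(3/5) = 0.1842
  (S=1,T=0): P(S|T) = (1/6)/(7/12) = 2/7;  -(1/6)·log₂(2/7) = 0.3012
  (S=1,T=1): P(S|T) = (1/6)/(5/12) = 2/5;  -(1/6)·log₂(2/5) = 0.2203
H(S|T) = 0.2023 + 0.1842 + 0.3012 + 0.2203
  = 0.9080 bits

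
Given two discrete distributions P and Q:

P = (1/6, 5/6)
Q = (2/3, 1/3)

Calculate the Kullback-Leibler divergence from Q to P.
D(P||Q) = Σ P(i) log₂(P(i)/Q(i))
  i=0: (1/6) × log₂((1/6)/(2/3)) = (1/6) × log₂(1/4) = -0.3333
  i=1: (5/6) × log₂((5/6)/(1/3)) = (5/6) × log₂(5/2) = 1.1016
D(P||Q) = -0.3333 + 1.1016
  = 0.7683 bits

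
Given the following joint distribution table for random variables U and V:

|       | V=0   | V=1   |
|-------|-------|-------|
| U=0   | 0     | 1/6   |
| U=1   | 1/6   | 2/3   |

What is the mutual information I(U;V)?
Marginal P(U) (row sums):
  P(U=0) = 0 + 1/6 = 1/6
  P(U=1) = 1/6 + 2/3 = 5/6
Marginal P(V) (column sums):
  P(V=0) = 0 + 1/6 = 1/6
  P(V=1) = 1/6 + 2/3 = 5/6

H(U) = -[(1/6)·log₂(1/6) + (5/6)·log₂(5/6)]
  = 0.4308 + 0.2192
  = 0.6500 bits
H(V) = -[(1/6)·log₂(1/6) + (5/6)·log₂(5/6)]
  = 0.4308 + 0.2192
  = 0.6500 bits
H(U,V) = -[(1/6)·log₂(1/6) + (1/6)·log₂(1/6) + (2/3)·log₂(2/3)]
  = 0.4308 + 0.4308 + 0.3900
  = 1.2516 bits

I(U;V) = H(U) + H(V) - H(U,V)
  = 0.6500 + 0.6500 - 1.2516
  = 0.0484 bits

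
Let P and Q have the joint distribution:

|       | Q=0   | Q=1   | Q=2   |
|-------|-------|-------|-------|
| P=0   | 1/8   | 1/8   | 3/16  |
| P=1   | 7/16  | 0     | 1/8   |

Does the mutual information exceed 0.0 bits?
Marginal P(P) (row sums):
  P(P=0) = 1/8 + 1/8 + 3/16 = 7/16
  P(P=1) = 7/16 + 0 + 1/8 = 9/16
Marginal P(Q) (column sums):
  P(Q=0) = 1/8 + 7/16 = 9/16
  P(Q=1) = 1/8 + 0 = 1/8
  P(Q=2) = 3/16 + 1/8 = 5/16

H(P) = -[(7/16)·log₂(7/16) + (9/16)·log₂(9/16)]
  = 0.5218 + 0.4669
  = 0.9887 bits
H(Q) = -[(9/16)·log₂(9/16) + (1/8)·log₂(1/8) + (5/16)·log₂(5/16)]
  = 0.4669 + 0.3750 + 0.5244
  = 1.3663 bits
H(P,Q) = -[(1/8)·log₂(1/8) + (1/8)·log₂(1/8) + (3/16)·log₂(3/16) + (7/16)·log₂(7/16) + (1/8)·log₂(1/8)]
  = 0.3750 + 0.3750 + 0.4528 + 0.5218 + 0.3750
  = 2.0996 bits

I(P;Q) = H(P) + H(Q) - H(P,Q)
  = 0.9887 + 1.3663 - 2.0996
  = 0.2554 bits

Yes. I(P;Q) = 0.2554 bits, which is > 0.0 bits.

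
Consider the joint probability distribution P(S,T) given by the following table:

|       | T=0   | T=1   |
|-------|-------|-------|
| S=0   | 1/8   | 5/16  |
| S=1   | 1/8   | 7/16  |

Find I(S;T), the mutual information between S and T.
Marginal P(S) (row sums):
  P(S=0) = 1/8 + 5/16 = 7/16
  P(S=1) = 1/8 + 7/16 = 9/16
Marginal P(T) (column sums):
  P(T=0) = 1/8 + 1/8 = 1/4
  P(T=1) = 5/16 + 7/16 = 3/4

H(S) = -[(7/16)·log₂(7/16) + (9/16)·log₂(9/16)]
  = 0.5218 + 0.4669
  = 0.9887 bits
H(T) = -[(1/4)·log₂(1/4) + (3/4)·log₂(3/4)]
  = 0.5000 + 0.3113
  = 0.8113 bits
H(S,T) = -[(1/8)·log₂(1/8) + (5/16)·log₂(5/16) + (1/8)·log₂(1/8) + (7/16)·log₂(7/16)]
  = 0.3750 + 0.5244 + 0.3750 + 0.5218
  = 1.7962 bits

I(S;T) = H(S) + H(T) - H(S,T)
  = 0.9887 + 0.8113 - 1.7962
  = 0.0038 bits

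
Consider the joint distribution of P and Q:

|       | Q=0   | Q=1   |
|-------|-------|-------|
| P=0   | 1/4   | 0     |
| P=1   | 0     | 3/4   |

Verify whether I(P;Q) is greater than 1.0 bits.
Marginal P(P) (row sums):
  P(P=0) = 1/4 + 0 = 1/4
  P(P=1) = 0 + 3/4 = 3/4
Marginal P(Q) (column sums):
  P(Q=0) = 1/4 + 0 = 1/4
  P(Q=1) = 0 + 3/4 = 3/4

H(P) = -[(1/4)·log₂(1/4) + (3/4)·log₂(3/4)]
  = 0.5000 + 0.3113
  = 0.8113 bits
H(Q) = -[(1/4)·log₂(1/4) + (3/4)·log₂(3/4)]
  = 0.5000 + 0.3113
  = 0.8113 bits
H(P,Q) = -[(1/4)·log₂(1/4) + (3/4)·log₂(3/4)]
  = 0.5000 + 0.3113
  = 0.8113 bits

I(P;Q) = H(P) + H(Q) - H(P,Q)
  = 0.8113 + 0.8113 - 0.8113
  = 0.8113 bits

No. I(P;Q) = 0.8113 bits, which is ≤ 1.0 bits.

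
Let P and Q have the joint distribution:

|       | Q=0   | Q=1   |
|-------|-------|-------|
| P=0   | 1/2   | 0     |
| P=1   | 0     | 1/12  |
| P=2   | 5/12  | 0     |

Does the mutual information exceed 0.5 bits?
Marginal P(P) (row sums):
  P(P=0) = 1/2 + 0 = 1/2
  P(P=1) = 0 + 1/12 = 1/12
  P(P=2) = 5/12 + 0 = 5/12
Marginal P(Q) (column sums):
  P(Q=0) = 1/2 + 0 + 5/12 = 11/12
  P(Q=1) = 0 + 1/12 + 0 = 1/12

H(P) = -[(1/2)·log₂(1/2) + (1/12)·log₂(1/12) + (5/12)·log₂(5/12)]
  = 0.5000 + 0.2987 + 0.5263
  = 1.3250 bits
H(Q) = -[(11/12)·log₂(11/12) + (1/12)·log₂(1/12)]
  = 0.1151 + 0.2987
  = 0.4138 bits
H(P,Q) = -[(1/2)·log₂(1/2) + (1/12)·log₂(1/12) + (5/12)·log₂(5/12)]
  = 0.5000 + 0.2987 + 0.5263
  = 1.3250 bits

I(P;Q) = H(P) + H(Q) - H(P,Q)
  = 1.3250 + 0.4138 - 1.3250
  = 0.4138 bits

No. I(P;Q) = 0.4138 bits, which is ≤ 0.5 bits.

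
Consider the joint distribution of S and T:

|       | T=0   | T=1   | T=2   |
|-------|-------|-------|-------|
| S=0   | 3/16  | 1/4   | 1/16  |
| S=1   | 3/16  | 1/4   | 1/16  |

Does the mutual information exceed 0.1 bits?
Marginal P(S) (row sums):
  P(S=0) = 3/16 + 1/4 + 1/16 = 1/2
  P(S=1) = 3/16 + 1/4 + 1/16 = 1/2
Marginal P(T) (column sums):
  P(T=0) = 3/16 + 3/16 = 3/8
  P(T=1) = 1/4 + 1/4 = 1/2
  P(T=2) = 1/16 + 1/16 = 1/8

H(S) = -[(1/2)·log₂(1/2) + (1/2)·log₂(1/2)]
  = 0.5000 + 0.5000
  = 1.0000 bits
H(T) = -[(3/8)·log₂(3/8) + (1/2)·log₂(1/2) + (1/8)·log₂(1/8)]
  = 0.5306 + 0.5000 + 0.3750
  = 1.4056 bits
H(S,T) = -[(3/16)·log₂(3/16) + (1/4)·log₂(1/4) + (1/16)·log₂(1/16) + (3/16)·log₂(3/16) + (1/4)·log₂(1/4) + (1/16)·log₂(1/16)]
  = 0.4528 + 0.5000 + 0.2500 + 0.4528 + 0.5000 + 0.2500
  = 2.4056 bits

I(S;T) = H(S) + H(T) - H(S,T)
  = 1.0000 + 1.4056 - 2.4056
  = 0.0000 bits

No. I(S;T) = 0.0000 bits, which is ≤ 0.1 bits.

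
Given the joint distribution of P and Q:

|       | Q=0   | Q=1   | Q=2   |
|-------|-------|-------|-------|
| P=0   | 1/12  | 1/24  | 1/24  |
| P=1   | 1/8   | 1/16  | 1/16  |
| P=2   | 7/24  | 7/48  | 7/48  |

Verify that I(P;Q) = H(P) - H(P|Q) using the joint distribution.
Left side, from I(P;Q) = H(P) + H(Q) - H(P,Q):
Marginal P(P) (row sums):
  P(P=0) = 1/12 + 1/24 + 1/24 = 1/6
  P(P=1) = 1/8 + 1/16 + 1/16 = 1/4
  P(P=2) = 7/24 + 7/48 + 7/48 = 7/12
Marginal P(Q) (column sums):
  P(Q=0) = 1/12 + 1/8 + 7/24 = 1/2
  P(Q=1) = 1/24 + 1/16 + 7/48 = 1/4
  P(Q=2) = 1/24 + 1/16 + 7/48 = 1/4

H(P) = -[(1/6)·log₂(1/6) + (1/4)·log₂(1/4) + (7/12)·log₂(7/12)]
  = 0.4308 + 0.5000 + 0.4536
  = 1.3844 bits
H(Q) = -[(1/2)·log₂(1/2) + (1/4)·log₂(1/4) + (1/4)·log₂(1/4)]
  = 0.5000 + 0.5000 + 0.5000
  = 1.5000 bits
H(P,Q) = -[(1/12)·log₂(1/12) + (1/24)·log₂(1/24) + (1/24)·log₂(1/24) + (1/8)·log₂(1/8) + (1/16)·log₂(1/16) + (1/16)·log₂(1/16) + (7/24)·log₂(7/24) + (7/48)·log₂(7/48) + (7/48)·log₂(7/48)]
  = 0.2987 + 0.1910 + 0.1910 + 0.3750 + 0.2500 + 0.2500 + 0.5185 + 0.4051 + 0.4051
  = 2.8844 bits

I(P;Q) = H(P) + H(Q) - H(P,Q)
  = 1.3844 + 1.5000 - 2.8844
  = 0.0000 bits

Right side, with H(P|Q) computed directly from the conditional probabilities:
H(P|Q) = -Σ P(P,Q)·log₂ P(P|Q), where P(P|Q) = P(P,Q) / P(Q)
  (P=0,Q=0): P(P|Q) = (1/12)/(1/2) = 1/6;  -(1/12)·log₂(1/6) = 0.2154
  (P=0,Q=1): P(P|Q) = (1/24)/(1/4) = 1/6;  -(1/24)·log₂(1/6) = 0.1077
  (P=0,Q=2): P(P|Q) = (1/24)/(1/4) = 1/6;  -(1/24)·log₂(1/6) = 0.1077
  (P=1,Q=0): P(P|Q) = (1/8)/(1/2) = 1/4;  -(1/8)·log₂(1/4) = 0.2500
  (P=1,Q=1): P(P|Q) = (1/16)/(1/4) = 1/4;  -(1/16)·log₂(1/4) = 0.1250
  (P=1,Q=2): P(P|Q) = (1/16)/(1/4) = 1/4;  -(1/16)·log₂(1/4) = 0.1250
  (P=2,Q=0): P(P|Q) = (7/24)/(1/2) = 7/12;  -(7/24)·log₂(7/12) = 0.2268
  (P=2,Q=1): P(P|Q) = (7/48)/(1/4) = 7/12;  -(7/48)·log₂(7/12) = 0.1134
  (P=2,Q=2): P(P|Q) = (7/48)/(1/4) = 7/12;  -(7/48)·log₂(7/12) = 0.1134
H(P|Q) = 0.2154 + 0.1077 + 0.1077 + 0.2500 + 0.1250 + 0.1250 + 0.2268 + 0.1134 + 0.1134
  = 1.3844 bits
H(P) - H(P|Q) = 1.3844 - 1.3844 = 0.0000 bits

Both sides equal 0.0000 bits, so I(P;Q) = H(P) - H(P|Q) ✓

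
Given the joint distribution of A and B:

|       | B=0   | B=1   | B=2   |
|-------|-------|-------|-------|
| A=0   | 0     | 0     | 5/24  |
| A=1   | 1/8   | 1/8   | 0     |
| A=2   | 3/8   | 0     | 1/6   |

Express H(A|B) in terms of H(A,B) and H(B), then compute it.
H(A|B) = H(A,B) - H(B)

Marginal P(B) (column sums):
  P(B=0) = 0 + 1/8 + 3/8 = 1/2
  P(B=1) = 0 + 1/8 + 0 = 1/8
  P(B=2) = 5/24 + 0 + 1/6 = 3/8

H(A,B) = -[(5/24)·log₂(5/24) + (1/8)·log₂(1/8) + (1/8)·log₂(1/8) + (3/8)·log₂(3/8) + (1/6)·log₂(1/6)]
  = 0.4715 + 0.3750 + 0.3750 + 0.5306 + 0.4308
  = 2.1829 bits
H(B) = -[(1/2)·log₂(1/2) + (1/8)·log₂(1/8) + (3/8)·log₂(3/8)]
  = 0.5000 + 0.3750 + 0.5306
  = 1.4056 bits

H(A|B) = 2.1829 - 1.4056 = 0.7773 bits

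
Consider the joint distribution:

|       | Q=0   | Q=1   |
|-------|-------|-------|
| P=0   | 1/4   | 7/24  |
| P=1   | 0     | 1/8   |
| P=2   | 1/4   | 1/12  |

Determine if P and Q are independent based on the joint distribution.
Marginal P(P) (row sums):
  P(P=0) = 1/4 + 7/24 = 13/24
  P(P=1) = 0 + 1/8 = 1/8
  P(P=2) = 1/4 + 1/12 = 1/3
Marginal P(Q) (column sums):
  P(Q=0) = 1/4 + 0 + 1/4 = 1/2
  P(Q=1) = 7/24 + 1/8 + 1/12 = 1/2

P and Q are independent iff P(P=i,Q=j) = P(P=i)·P(Q=j) for every cell.
  P(P=0)·P(Q=0) = 13/24 × 1/2 = 13/48, but P(P=0,Q=0) = 1/4 ✗

No, P and Q are not independent. Quantitatively, I(P;Q) > 0:

H(P) = -[(13/24)·log₂(13/24) + (1/8)·log₂(1/8) + (1/3)·log₂(1/3)]
  = 0.4791 + 0.3750 + 0.5283
  = 1.3824 bits
H(Q) = -[(1/2)·log₂(1/2) + (1/2)·log₂(1/2)]
  = 0.5000 + 0.5000
  = 1.0000 bits
H(P,Q) = -[(1/4)·log₂(1/4) + (7/24)·log₂(7/24) + (1/8)·log₂(1/8) + (1/4)·log₂(1/4) + (1/12)·log₂(1/12)]
  = 0.5000 + 0.5185 + 0.3750 + 0.5000 + 0.2987
  = 2.1922 bits
I(P;Q) = H(P) + H(Q) - H(P,Q) = 1.3824 + 1.0000 - 2.1922 = 0.1902 bits > 0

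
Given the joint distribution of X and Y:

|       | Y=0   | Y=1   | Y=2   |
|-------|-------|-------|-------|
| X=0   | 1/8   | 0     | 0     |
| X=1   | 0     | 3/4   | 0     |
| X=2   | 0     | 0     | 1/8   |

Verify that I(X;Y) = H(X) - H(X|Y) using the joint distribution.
Left side, from I(X;Y) = H(X) + H(Y) - H(X,Y):
Marginal P(X) (row sums):
  P(X=0) = 1/8 + 0 + 0 = 1/8
  P(X=1) = 0 + 3/4 + 0 = 3/4
  P(X=2) = 0 + 0 + 1/8 = 1/8
Marginal P(Y) (column sums):
  P(Y=0) = 1/8 + 0 + 0 = 1/8
  P(Y=1) = 0 + 3/4 + 0 = 3/4
  P(Y=2) = 0 + 0 + 1/8 = 1/8

H(X) = -[(1/8)·log₂(1/8) + (3/4)·log₂(3/4) + (1/8)·log₂(1/8)]
  = 0.3750 + 0.3113 + 0.3750
  = 1.0613 bits
H(Y) = -[(1/8)·log₂(1/8) + (3/4)·log₂(3/4) + (1/8)·log₂(1/8)]
  = 0.3750 + 0.3113 + 0.3750
  = 1.0613 bits
H(X,Y) = -[(1/8)·log₂(1/8) + (3/4)·log₂(3/4) + (1/8)·log₂(1/8)]
  = 0.3750 + 0.3113 + 0.3750
  = 1.0613 bits

I(X;Y) = H(X) + H(Y) - H(X,Y)
  = 1.0613 + 1.0613 - 1.0613
  = 1.0613 bits

Right side, with H(X|Y) computed directly from the conditional probabilities:
H(X|Y) = -Σ P(X,Y)·log₂ P(X|Y), where P(X|Y) = P(X,Y) / P(Y)
  (cells with P(X,Y) = 0 contribute 0)
  (X=0,Y=0): P(X|Y) = (1/8)/(1/8) = 1;  -(1/8)·log₂(1) = 0.0000
  (X=1,Y=1): P(X|Y) = (3/4)/(3/4) = 1;  -(3/4)·log₂(1) = 0.0000
  (X=2,Y=2): P(X|Y) = (1/8)/(1/8) = 1;  -(1/8)·log₂(1) = 0.0000
H(X|Y) = 0.0000 + 0.0000 + 0.0000
  = 0.0000 bits
H(X) - H(X|Y) = 1.0613 - 0.0000 = 1.0613 bits

Both sides equal 1.0613 bits, so I(X;Y) = H(X) - H(X|Y) ✓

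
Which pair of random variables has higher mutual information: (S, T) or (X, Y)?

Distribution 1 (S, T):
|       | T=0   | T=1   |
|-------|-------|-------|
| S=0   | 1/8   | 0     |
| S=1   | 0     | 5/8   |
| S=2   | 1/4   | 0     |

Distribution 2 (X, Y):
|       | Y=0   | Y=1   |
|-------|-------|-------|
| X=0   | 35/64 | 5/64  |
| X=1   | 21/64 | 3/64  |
Distribution 1 (S, T):
Marginal P(S) (row sums):
  P(S=0) = 1/8 + 0 = 1/8
  P(S=1) = 0 + 5/8 = 5/8
  P(S=2) = 1/4 + 0 = 1/4
Marginal P(T) (column sums):
  P(T=0) = 1/8 + 0 + 1/4 = 3/8
  P(T=1) = 0 + 5/8 + 0 = 5/8

H(S) = -[(1/8)·log₂(1/8) + (5/8)·log₂(5/8) + (1/4)·log₂(1/4)]
  = 0.3750 + 0.4238 + 0.5000
  = 1.2988 bits
H(T) = -[(3/8)·log₂(3/8) + (5/8)·log₂(5/8)]
  = 0.5306 + 0.4238
  = 0.9544 bits
H(S,T) = -[(1/8)·log₂(1/8) + (5/8)·log₂(5/8) + (1/4)·log₂(1/4)]
  = 0.3750 + 0.4238 + 0.5000
  = 1.2988 bits

I(S;T) = H(S) + H(T) - H(S,T)
  = 1.2988 + 0.9544 - 1.2988
  = 0.9544 bits

Distribution 2 (X, Y):
Marginal P(X) (row sums):
  P(X=0) = 35/64 + 5/64 = 5/8
  P(X=1) = 21/64 + 3/64 = 3/8
Marginal P(Y) (column sums):
  P(Y=0) = 35/64 + 21/64 = 7/8
  P(Y=1) = 5/64 + 3/64 = 1/8

H(X) = -[(5/8)·log₂(5/8) + (3/8)·log₂(3/8)]
  = 0.4238 + 0.5306
  = 0.9544 bits
H(Y) = -[(7/8)·log₂(7/8) + (1/8)·log₂(1/8)]
  = 0.1686 + 0.3750
  = 0.5436 bits
H(X,Y) = -[(35/64)·log₂(35/64) + (5/64)·log₂(5/64) + (21/64)·log₂(21/64) + (3/64)·log₂(3/64)]
  = 0.4762 + 0.2873 + 0.5275 + 0.2070
  = 1.4980 bits

I(X;Y) = H(X) + H(Y) - H(X,Y)
  = 0.9544 + 0.5436 - 1.4980
  = 0.0000 bits

I(S;T) = 0.9544 bits > I(X;Y) = 0.0000 bits, so (S, T) has the higher mutual information (stronger dependence).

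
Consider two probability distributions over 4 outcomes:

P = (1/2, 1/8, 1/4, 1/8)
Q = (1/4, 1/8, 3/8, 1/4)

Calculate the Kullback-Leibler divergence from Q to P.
D(P||Q) = Σ P(i) log₂(P(i)/Q(i))
  i=0: (1/2) × log₂((1/2)/(1/4)) = (1/2) × log₂(2) = 0.5000
  i=1: (1/8) × log₂((1/8)/(1/8)) = (1/8) × log₂(1) = 0.0000
  i=2: (1/4) × log₂((1/4)/(3/8)) = (1/4) × log₂(2/3) = -0.1462
  i=3: (1/8) × log₂((1/8)/(1/4)) = (1/8) × log₂(1/2) = -0.1250
D(P||Q) = 0.5000 + 0.0000 - 0.1462 - 0.1250
  = 0.2288 bits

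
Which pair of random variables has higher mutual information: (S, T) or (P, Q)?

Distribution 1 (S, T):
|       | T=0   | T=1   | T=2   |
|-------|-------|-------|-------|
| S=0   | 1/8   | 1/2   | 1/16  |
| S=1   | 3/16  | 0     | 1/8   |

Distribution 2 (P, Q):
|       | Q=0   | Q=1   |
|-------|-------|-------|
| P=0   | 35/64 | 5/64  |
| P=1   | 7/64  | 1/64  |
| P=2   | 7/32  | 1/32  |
Distribution 1 (S, T):
Marginal P(S) (row sums):
  P(S=0) = 1/8 + 1/2 + 1/16 = 11/16
  P(S=1) = 3/16 + 0 + 1/8 = 5/16
Marginal P(T) (column sums):
  P(T=0) = 1/8 + 3/16 = 5/16
  P(T=1) = 1/2 + 0 = 1/2
  P(T=2) = 1/16 + 1/8 = 3/16

H(S) = -[(11/16)·log₂(11/16) + (5/16)·log₂(5/16)]
  = 0.3716 + 0.5244
  = 0.8960 bits
H(T) = -[(5/16)·log₂(5/16) + (1/2)·log₂(1/2) + (3/16)·log₂(3/16)]
  = 0.5244 + 0.5000 + 0.4528
  = 1.4772 bits
H(S,T) = -[(1/8)·log₂(1/8) + (1/2)·log₂(1/2) + (1/16)·log₂(1/16) + (3/16)·log₂(3/16) + (1/8)·log₂(1/8)]
  = 0.3750 + 0.5000 + 0.2500 + 0.4528 + 0.3750
  = 1.9528 bits

I(S;T) = H(S) + H(T) - H(S,T)
  = 0.8960 + 1.4772 - 1.9528
  = 0.4204 bits

Distribution 2 (P, Q):
Marginal P(P) (row sums):
  P(P=0) = 35/64 + 5/64 = 5/8
  P(P=1) = 7/64 + 1/64 = 1/8
  P(P=2) = 7/32 + 1/32 = 1/4
Marginal P(Q) (column sums):
  P(Q=0) = 35/64 + 7/64 + 7/32 = 7/8
  P(Q=1) = 5/64 + 1/64 + 1/32 = 1/8

H(P) = -[(5/8)·log₂(5/8) + (1/8)·log₂(1/8) + (1/4)·log₂(1/4)]
  = 0.4238 + 0.3750 + 0.5000
  = 1.2988 bits
H(Q) = -[(7/8)·log₂(7/8) + (1/8)·log₂(1/8)]
  = 0.1686 + 0.3750
  = 0.5436 bits
H(P,Q) = -[(35/64)·log₂(35/64) + (5/64)·log₂(5/64) + (7/64)·log₂(7/64) + (1/64)·log₂(1/64) + (7/32)·log₂(7/32) + (1/32)·log₂(1/32)]
  = 0.4762 + 0.2873 + 0.3492 + 0.0938 + 0.4796 + 0.1563
  = 1.8424 bits

I(P;Q) = H(P) + H(Q) - H(P,Q)
  = 1.2988 + 0.5436 - 1.8424
  = 0.0000 bits

I(S;T) = 0.4204 bits > I(P;Q) = 0.0000 bits, so (S, T) has the higher mutual information (stronger dependence).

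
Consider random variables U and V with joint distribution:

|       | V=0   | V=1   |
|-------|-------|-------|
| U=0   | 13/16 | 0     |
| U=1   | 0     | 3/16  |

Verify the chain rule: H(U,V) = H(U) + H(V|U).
Left side:
H(U,V) = -[(13/16)·log₂(13/16) + (3/16)·log₂(3/16)]
  = 0.2434 + 0.4528
  = 0.6962 bits

Right side:
Marginal P(U) (row sums):
  P(U=0) = 13/16 + 0 = 13/16
  P(U=1) = 0 + 3/16 = 3/16
H(U) = -[(13/16)·log₂(13/16) + (3/16)·log₂(3/16)]
  = 0.2434 + 0.4528
  = 0.6962 bits
H(V|U) = -Σ P(U,V)·log₂ P(V|U), where P(V|U) = P(U,V) / P(U)
  (cells with P(U,V) = 0 contribute 0)
  (U=0,V=0): P(V|U) = (13/16)/(13/16) = 1;  -(13/16)·log₂(1) = 0.0000
  (U=1,V=1): P(V|U) = (3/16)/(3/16) = 1;  -(3/16)·log₂(1) = 0.0000
H(V|U) = 0.0000 + 0.0000
  = 0.0000 bits
H(U) + H(V|U) = 0.6962 + 0.0000 = 0.6962 bits

Both sides equal 0.6962 bits, so the chain rule holds ✓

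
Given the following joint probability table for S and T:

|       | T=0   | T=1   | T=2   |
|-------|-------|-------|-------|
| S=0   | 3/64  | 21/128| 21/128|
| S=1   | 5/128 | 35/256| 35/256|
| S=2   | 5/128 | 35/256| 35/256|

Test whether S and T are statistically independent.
Marginal P(S) (row sums):
  P(S=0) = 3/64 + 21/128 + 21/128 = 3/8
  P(S=1) = 5/128 + 35/256 + 35/256 = 5/16
  P(S=2) = 5/128 + 35/256 + 35/256 = 5/16
Marginal P(T) (column sums):
  P(T=0) = 3/64 + 5/128 + 5/128 = 1/8
  P(T=1) = 21/128 + 35/256 + 35/256 = 7/16
  P(T=2) = 21/128 + 35/256 + 35/256 = 7/16

S and T are independent iff P(S=i,T=j) = P(S=i)·P(T=j) for every cell.
  P(S=0)·P(T=0) = 3/8 × 1/8 = 3/64 = P(S=0,T=0) ✓
  P(S=0)·P(T=1) = 3/8 × 7/16 = 21/128 = P(S=0,T=1) ✓
  P(S=0)·P(T=2) = 3/8 × 7/16 = 21/128 = P(S=0,T=2) ✓
  P(S=1)·P(T=0) = 5/16 × 1/8 = 5/128 = P(S=1,T=0) ✓
  P(S=1)·P(T=1) = 5/16 × 7/16 = 35/256 = P(S=1,T=1) ✓
  P(S=1)·P(T=2) = 5/16 × 7/16 = 35/256 = P(S=1,T=2) ✓
  P(S=2)·P(T=0) = 5/16 × 1/8 = 5/128 = P(S=2,T=0) ✓
  P(S=2)·P(T=1) = 5/16 × 7/16 = 35/256 = P(S=2,T=1) ✓
  P(S=2)·P(T=2) = 5/16 × 7/16 = 35/256 = P(S=2,T=2) ✓

Yes, S and T are independent: every cell factors, so I(S;T) = 0 bits.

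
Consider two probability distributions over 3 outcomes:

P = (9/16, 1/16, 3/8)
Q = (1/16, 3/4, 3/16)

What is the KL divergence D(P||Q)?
D(P||Q) = Σ P(i) log₂(P(i)/Q(i))
  i=0: (9/16) × log₂((9/16)/(1/16)) = (9/16) × log₂(9) = 1.7831
  i=1: (1/16) × log₂((1/16)/(3/4)) = (1/16) × log₂(1/12) = -0.2241
  i=2: (3/8) × log₂((3/8)/(3/16)) = (3/8) × log₂(2) = 0.3750
D(P||Q) = 1.7831 - 0.2241 + 0.3750
  = 1.9340 bits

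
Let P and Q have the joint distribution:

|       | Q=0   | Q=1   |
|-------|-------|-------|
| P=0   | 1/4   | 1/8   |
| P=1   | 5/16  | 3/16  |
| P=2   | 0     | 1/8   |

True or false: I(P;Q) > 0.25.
Marginal P(P) (row sums):
  P(P=0) = 1/4 + 1/8 = 3/8
  P(P=1) = 5/16 + 3/16 = 1/2
  P(P=2) = 0 + 1/8 = 1/8
Marginal P(Q) (column sums):
  P(Q=0) = 1/4 + 5/16 + 0 = 9/16
  P(Q=1) = 1/8 + 3/16 + 1/8 = 7/16

H(P) = -[(3/8)·log₂(3/8) + (1/2)·log₂(1/2) + (1/8)·log₂(1/8)]
  = 0.5306 + 0.5000 + 0.3750
  = 1.4056 bits
H(Q) = -[(9/16)·log₂(9/16) + (7/16)·log₂(7/16)]
  = 0.4669 + 0.5218
  = 0.9887 bits
H(P,Q) = -[(1/4)·log₂(1/4) + (1/8)·log₂(1/8) + (5/16)·log₂(5/16) + (3/16)·log₂(3/16) + (1/8)·log₂(1/8)]
  = 0.5000 + 0.3750 + 0.5244 + 0.4528 + 0.3750
  = 2.2272 bits

I(P;Q) = H(P) + H(Q) - H(P,Q)
  = 1.4056 + 0.9887 - 2.2272
  = 0.1671 bits

False. I(P;Q) = 0.1671 bits, which is ≤ 0.25 bits.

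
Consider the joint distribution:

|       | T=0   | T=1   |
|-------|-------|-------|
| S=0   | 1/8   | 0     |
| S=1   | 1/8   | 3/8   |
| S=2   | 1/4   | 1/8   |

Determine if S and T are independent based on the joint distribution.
Marginal P(S) (row sums):
  P(S=0) = 1/8 + 0 = 1/8
  P(S=1) = 1/8 + 3/8 = 1/2
  P(S=2) = 1/4 + 1/8 = 3/8
Marginal P(T) (column sums):
  P(T=0) = 1/8 + 1/8 + 1/4 = 1/2
  P(T=1) = 0 + 3/8 + 1/8 = 1/2

S and T are independent iff P(S=i,T=j) = P(S=i)·P(T=j) for every cell.
  P(S=0)·P(T=0) = 1/8 × 1/2 = 1/16, but P(S=0,T=0) = 1/8 ✗

No, S and T are not independent. Quantitatively, I(S;T) > 0:

H(S) = -[(1/8)·log₂(1/8) + (1/2)·log₂(1/2) + (3/8)·log₂(3/8)]
  = 0.3750 + 0.5000 + 0.5306
  = 1.4056 bits
H(T) = -[(1/2)·log₂(1/2) + (1/2)·log₂(1/2)]
  = 0.5000 + 0.5000
  = 1.0000 bits
H(S,T) = -[(1/8)·log₂(1/8) + (1/8)·log₂(1/8) + (3/8)·log₂(3/8) + (1/4)·log₂(1/4) + (1/8)·log₂(1/8)]
  = 0.3750 + 0.3750 + 0.5306 + 0.5000 + 0.3750
  = 2.1556 bits
I(S;T) = H(S) + H(T) - H(S,T) = 1.4056 + 1.0000 - 2.1556 = 0.2500 bits > 0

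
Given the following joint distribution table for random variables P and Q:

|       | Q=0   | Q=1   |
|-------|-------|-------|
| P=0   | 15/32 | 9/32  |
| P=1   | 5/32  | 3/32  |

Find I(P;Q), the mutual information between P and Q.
Marginal P(P) (row sums):
  P(P=0) = 15/32 + 9/32 = 3/4
  P(P=1) = 5/32 + 3/32 = 1/4
Marginal P(Q) (column sums):
  P(Q=0) = 15/32 + 5/32 = 5/8
  P(Q=1) = 9/32 + 3/32 = 3/8

H(P) = -[(3/4)·log₂(3/4) + (1/4)·log₂(1/4)]
  = 0.3113 + 0.5000
  = 0.8113 bits
H(Q) = -[(5/8)·log₂(5/8) + (3/8)·log₂(3/8)]
  = 0.4238 + 0.5306
  = 0.9544 bits
H(P,Q) = -[(15/32)·log₂(15/32) + (9/32)·log₂(9/32) + (5/32)·log₂(5/32) + (3/32)·log₂(3/32)]
  = 0.5124 + 0.5147 + 0.4184 + 0.3202
  = 1.7657 bits

I(P;Q) = H(P) + H(Q) - H(P,Q)
  = 0.8113 + 0.9544 - 1.7657
  = 0.0000 bits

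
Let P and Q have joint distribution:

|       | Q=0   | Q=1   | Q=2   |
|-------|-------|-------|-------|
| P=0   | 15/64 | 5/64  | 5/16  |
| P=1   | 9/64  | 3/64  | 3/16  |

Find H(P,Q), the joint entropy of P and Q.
H(P,Q) = -Σ P(P,Q) log₂ P(P,Q), summed over the non-zero cells:
H(P,Q) = -[(15/64)·log₂(15/64) + (5/64)·log₂(5/64) + (5/16)·log₂(5/16) + (9/64)·log₂(9/64) + (3/64)·log₂(3/64) + (3/16)·log₂(3/16)]
  = 0.4906 + 0.2873 + 0.5244 + 0.3980 + 0.2070 + 0.4528
  = 2.3601 bits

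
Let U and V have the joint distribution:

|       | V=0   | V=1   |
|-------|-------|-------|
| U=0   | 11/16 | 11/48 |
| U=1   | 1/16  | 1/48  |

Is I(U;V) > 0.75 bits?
Marginal P(U) (row sums):
  P(U=0) = 11/16 + 11/48 = 11/12
  P(U=1) = 1/16 + 1/48 = 1/12
Marginal P(V) (column sums):
  P(V=0) = 11/16 + 1/16 = 3/4
  P(V=1) = 11/48 + 1/48 = 1/4

H(U) = -[(11/12)·log₂(11/12) + (1/12)·log₂(1/12)]
  = 0.1151 + 0.2987
  = 0.4138 bits
H(V) = -[(3/4)·log₂(3/4) + (1/4)·log₂(1/4)]
  = 0.3113 + 0.5000
  = 0.8113 bits
H(U,V) = -[(11/16)·log₂(11/16) + (11/48)·log₂(11/48) + (1/16)·log₂(1/16) + (1/48)·log₂(1/48)]
  = 0.3716 + 0.4871 + 0.2500 + 0.1164
  = 1.2251 bits

I(U;V) = H(U) + H(V) - H(U,V)
  = 0.4138 + 0.8113 - 1.2251
  = 0.0000 bits

No. I(U;V) = 0.0000 bits, which is ≤ 0.75 bits.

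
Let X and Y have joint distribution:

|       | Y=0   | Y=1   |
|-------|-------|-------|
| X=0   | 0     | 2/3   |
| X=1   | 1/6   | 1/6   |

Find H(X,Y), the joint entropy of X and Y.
H(X,Y) = -Σ P(X,Y) log₂ P(X,Y), summed over the non-zero cells:
H(X,Y) = -[(2/3)·log₂(2/3) + (1/6)·log₂(1/6) + (1/6)·log₂(1/6)]
  = 0.3900 + 0.4308 + 0.4308
  = 1.2516 bits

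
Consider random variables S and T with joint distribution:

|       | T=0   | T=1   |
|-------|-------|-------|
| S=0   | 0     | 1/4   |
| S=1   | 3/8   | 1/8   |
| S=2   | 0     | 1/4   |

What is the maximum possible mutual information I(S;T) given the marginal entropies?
The upper bound on mutual information is I(S;T) ≤ min(H(S), H(T)).

Marginal P(S) (row sums):
  P(S=0) = 0 + 1/4 = 1/4
  P(S=1) = 3/8 + 1/8 = 1/2
  P(S=2) = 0 + 1/4 = 1/4
Marginal P(T) (column sums):
  P(T=0) = 0 + 3/8 + 0 = 3/8
  P(T=1) = 1/4 + 1/8 + 1/4 = 5/8

H(S) = -[(1/4)·log₂(1/4) + (1/2)·log₂(1/2) + (1/4)·log₂(1/4)]
  = 0.5000 + 0.5000 + 0.5000
  = 1.5000 bits
H(T) = -[(3/8)·log₂(3/8) + (5/8)·log₂(5/8)]
  = 0.5306 + 0.4238
  = 0.9544 bits

Maximum possible I(S;T) = min(1.5000, 0.9544) = 0.9544 bits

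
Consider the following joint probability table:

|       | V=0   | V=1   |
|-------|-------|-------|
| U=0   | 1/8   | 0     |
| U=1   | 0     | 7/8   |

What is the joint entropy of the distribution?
H(U,V) = -Σ P(U,V) log₂ P(U,V), summed over the non-zero cells:
H(U,V) = -[(1/8)·log₂(1/8) + (7/8)·log₂(7/8)]
  = 0.3750 + 0.1686
  = 0.5436 bits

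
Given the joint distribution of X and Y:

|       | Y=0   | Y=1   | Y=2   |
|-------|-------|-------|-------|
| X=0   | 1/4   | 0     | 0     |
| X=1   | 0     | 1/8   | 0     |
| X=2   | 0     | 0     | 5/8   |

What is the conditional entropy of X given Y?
Marginal P(Y) (column sums):
  P(Y=0) = 1/4 + 0 + 0 = 1/4
  P(Y=1) = 0 + 1/8 + 0 = 1/8
  P(Y=2) = 0 + 0 + 5/8 = 5/8

H(X|Y) = -Σ P(X,Y)·log₂ P(X|Y), where P(X|Y) = P(X,Y) / P(Y)
  (cells with P(X,Y) = 0 contribute 0)
  (X=0,Y=0): P(X|Y) = (1/4)/(1/4) = 1;  -(1/4)·log₂(1) = 0.0000
  (X=1,Y=1): P(X|Y) = (1/8)/(1/8) = 1;  -(1/8)·log₂(1) = 0.0000
  (X=2,Y=2): P(X|Y) = (5/8)/(5/8) = 1;  -(5/8)·log₂(1) = 0.0000
H(X|Y) = 0.0000 + 0.0000 + 0.0000
  = 0.0000 bits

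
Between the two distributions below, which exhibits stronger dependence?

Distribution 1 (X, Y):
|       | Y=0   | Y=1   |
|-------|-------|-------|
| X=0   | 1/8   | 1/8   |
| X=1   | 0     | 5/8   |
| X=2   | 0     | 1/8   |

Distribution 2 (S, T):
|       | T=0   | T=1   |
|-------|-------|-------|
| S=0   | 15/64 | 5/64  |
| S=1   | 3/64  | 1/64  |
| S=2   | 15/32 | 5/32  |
Distribution 1 (X, Y):
Marginal P(X) (row sums):
  P(X=0) = 1/8 + 1/8 = 1/4
  P(X=1) = 0 + 5/8 = 5/8
  P(X=2) = 0 + 1/8 = 1/8
Marginal P(Y) (column sums):
  P(Y=0) = 1/8 + 0 + 0 = 1/8
  P(Y=1) = 1/8 + 5/8 + 1/8 = 7/8

H(X) = -[(1/4)·log₂(1/4) + (5/8)·log₂(5/8) + (1/8)·log₂(1/8)]
  = 0.5000 + 0.4238 + 0.3750
  = 1.2988 bits
H(Y) = -[(1/8)·log₂(1/8) + (7/8)·log₂(7/8)]
  = 0.3750 + 0.1686
  = 0.5436 bits
H(X,Y) = -[(1/8)·log₂(1/8) + (1/8)·log₂(1/8) + (5/8)·log₂(5/8) + (1/8)·log₂(1/8)]
  = 0.3750 + 0.3750 + 0.4238 + 0.3750
  = 1.5488 bits

I(X;Y) = H(X) + H(Y) - H(X,Y)
  = 1.2988 + 0.5436 - 1.5488
  = 0.2936 bits

Distribution 2 (S, T):
Marginal P(S) (row sums):
  P(S=0) = 15/64 + 5/64 = 5/16
  P(S=1) = 3/64 + 1/64 = 1/16
  P(S=2) = 15/32 + 5/32 = 5/8
Marginal P(T) (column sums):
  P(T=0) = 15/64 + 3/64 + 15/32 = 3/4
  P(T=1) = 5/64 + 1/64 + 5/32 = 1/4

H(S) = -[(5/16)·log₂(5/16) + (1/16)·log₂(1/16) + (5/8)·log₂(5/8)]
  = 0.5244 + 0.2500 + 0.4238
  = 1.1982 bits
H(T) = -[(3/4)·log₂(3/4) + (1/4)·log₂(1/4)]
  = 0.3113 + 0.5000
  = 0.8113 bits
H(S,T) = -[(15/64)·log₂(15/64) + (5/64)·log₂(5/64) + (3/64)·log₂(3/64) + (1/64)·log₂(1/64) + (15/32)·log₂(15/32) + (5/32)·log₂(5/32)]
  = 0.4906 + 0.2873 + 0.2070 + 0.0938 + 0.5124 + 0.4184
  = 2.0095 bits

I(S;T) = H(S) + H(T) - H(S,T)
  = 1.1982 + 0.8113 - 2.0095
  = 0.0000 bits

I(X;Y) = 0.2936 bits > I(S;T) = 0.0000 bits, so (X, Y) has the higher mutual information (stronger dependence).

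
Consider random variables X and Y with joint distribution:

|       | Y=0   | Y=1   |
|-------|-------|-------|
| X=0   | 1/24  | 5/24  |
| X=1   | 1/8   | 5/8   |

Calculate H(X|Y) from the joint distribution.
Marginal P(Y) (column sums):
  P(Y=0) = 1/24 + 1/8 = 1/6
  P(Y=1) = 5/24 + 5/8 = 5/6

H(X|Y) = -Σ P(X,Y)·log₂ P(X|Y), where P(X|Y) = P(X,Y) / P(Y)
  (X=0,Y=0): P(X|Y) = (1/24)/(1/6) = 1/4;  -(1/24)·log₂(1/4) = 0.0833
  (X=0,Y=1): P(X|Y) = (5/24)/(5/6) = 1/4;  -(5/24)·log₂(1/4) = 0.4167
  (X=1,Y=0): P(X|Y) = (1/8)/(1/6) = 3/4;  -(1/8)·log₂(3/4) = 0.0519
  (X=1,Y=1): P(X|Y) = (5/8)/(5/6) = 3/4;  -(5/8)·log₂(3/4) = 0.2594
H(X|Y) = 0.0833 + 0.4167 + 0.0519 + 0.2594
  = 0.8113 bits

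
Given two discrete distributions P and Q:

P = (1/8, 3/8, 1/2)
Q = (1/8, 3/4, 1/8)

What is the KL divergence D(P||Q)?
D(P||Q) = Σ P(i) log₂(P(i)/Q(i))
  i=0: (1/8) × log₂((1/8)/(1/8)) = (1/8) × log₂(1) = 0.0000
  i=1: (3/8) × log₂((3/8)/(3/4)) = (3/8) × log₂(1/2) = -0.3750
  i=2: (1/2) × log₂((1/2)/(1/8)) = (1/2) × log₂(4) = 1.0000
D(P||Q) = 0.0000 - 0.3750 + 1.0000
  = 0.6250 bits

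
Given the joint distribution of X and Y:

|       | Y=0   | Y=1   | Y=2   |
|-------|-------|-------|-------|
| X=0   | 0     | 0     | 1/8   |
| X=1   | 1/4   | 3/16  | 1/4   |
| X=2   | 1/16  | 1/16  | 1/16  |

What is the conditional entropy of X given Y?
Marginal P(Y) (column sums):
  P(Y=0) = 0 + 1/4 + 1/16 = 5/16
  P(Y=1) = 0 + 3/16 + 1/16 = 1/4
  P(Y=2) = 1/8 + 1/4 + 1/16 = 7/16

H(X|Y) = -Σ P(X,Y)·log₂ P(X|Y), where P(X|Y) = P(X,Y) / P(Y)
  (cells with P(X,Y) = 0 contribute 0)
  (X=0,Y=2): P(X|Y) = (1/8)/(7/16) = 2/7;  -(1/8)·log₂(2/7) = 0.2259
  (X=1,Y=0): P(X|Y) = (1/4)/(5/16) = 4/5;  -(1/4)·log₂(4/5) = 0.0805
  (X=1,Y=1): P(X|Y) = (3/16)/(1/4) = 3/4;  -(3/16)·log₂(3/4) = 0.0778
  (X=1,Y=2): P(X|Y) = (1/4)/(7/16) = 4/7;  -(1/4)·log₂(4/7) = 0.2018
  (X=2,Y=0): P(X|Y) = (1/16)/(5/16) = 1/5;  -(1/16)·log₂(1/5) = 0.1451
  (X=2,Y=1): P(X|Y) = (1/16)/(1/4) = 1/4;  -(1/16)·log₂(1/4) = 0.1250
  (X=2,Y=2): P(X|Y) = (1/16)/(7/16) = 1/7;  -(1/16)·log₂(1/7) = 0.1755
H(X|Y) = 0.2259 + 0.0805 + 0.0778 + 0.2018 + 0.1451 + 0.1250 + 0.1755
  = 1.0316 bits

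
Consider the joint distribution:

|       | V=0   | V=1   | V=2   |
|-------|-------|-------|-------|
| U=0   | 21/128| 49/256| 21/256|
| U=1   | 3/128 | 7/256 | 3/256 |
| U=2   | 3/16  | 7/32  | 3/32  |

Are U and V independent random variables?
Marginal P(U) (row sums):
  P(U=0) = 21/128 + 49/256 + 21/256 = 7/16
  P(U=1) = 3/128 + 7/256 + 3/256 = 1/16
  P(U=2) = 3/16 + 7/32 + 3/32 = 1/2
Marginal P(V) (column sums):
  P(V=0) = 21/128 + 3/128 + 3/16 = 3/8
  P(V=1) = 49/256 + 7/256 + 7/32 = 7/16
  P(V=2) = 21/256 + 3/256 + 3/32 = 3/16

U and V are independent iff P(U=i,V=j) = P(U=i)·P(V=j) for every cell.
  P(U=0)·P(V=0) = 7/16 × 3/8 = 21/128 = P(U=0,V=0) ✓
  P(U=0)·P(V=1) = 7/16 × 7/16 = 49/256 = P(U=0,V=1) ✓
  P(U=0)·P(V=2) = 7/16 × 3/16 = 21/256 = P(U=0,V=2) ✓
  P(U=1)·P(V=0) = 1/16 × 3/8 = 3/128 = P(U=1,V=0) ✓
  P(U=1)·P(V=1) = 1/16 × 7/16 = 7/256 = P(U=1,V=1) ✓
  P(U=1)·P(V=2) = 1/16 × 3/16 = 3/256 = P(U=1,V=2) ✓
  P(U=2)·P(V=0) = 1/2 × 3/8 = 3/16 = P(U=2,V=0) ✓
  P(U=2)·P(V=1) = 1/2 × 7/16 = 7/32 = P(U=2,V=1) ✓
  P(U=2)·P(V=2) = 1/2 × 3/16 = 3/32 = P(U=2,V=2) ✓

Yes, U and V are independent: every cell factors, so I(U;V) = 0 bits.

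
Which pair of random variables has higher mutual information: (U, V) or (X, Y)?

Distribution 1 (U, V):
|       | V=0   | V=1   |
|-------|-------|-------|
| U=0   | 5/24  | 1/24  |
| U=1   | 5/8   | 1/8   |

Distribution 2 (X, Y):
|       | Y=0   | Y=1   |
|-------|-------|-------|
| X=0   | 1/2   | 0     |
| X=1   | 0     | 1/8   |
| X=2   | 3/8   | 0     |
Distribution 1 (U, V):
Marginal P(U) (row sums):
  P(U=0) = 5/24 + 1/24 = 1/4
  P(U=1) = 5/8 + 1/8 = 3/4
Marginal P(V) (column sums):
  P(V=0) = 5/24 + 5/8 = 5/6
  P(V=1) = 1/24 + 1/8 = 1/6

H(U) = -[(1/4)·log₂(1/4) + (3/4)·log₂(3/4)]
  = 0.5000 + 0.3113
  = 0.8113 bits
H(V) = -[(5/6)·log₂(5/6) + (1/6)·log₂(1/6)]
  = 0.2192 + 0.4308
  = 0.6500 bits
H(U,V) = -[(5/24)·log₂(5/24) + (1/24)·log₂(1/24) + (5/8)·log₂(5/8) + (1/8)·log₂(1/8)]
  = 0.4715 + 0.1910 + 0.4238 + 0.3750
  = 1.4613 bits

I(U;V) = H(U) + H(V) - H(U,V)
  = 0.8113 + 0.6500 - 1.4613
  = 0.0000 bits

Distribution 2 (X, Y):
Marginal P(X) (row sums):
  P(X=0) = 1/2 + 0 = 1/2
  P(X=1) = 0 + 1/8 = 1/8
  P(X=2) = 3/8 + 0 = 3/8
Marginal P(Y) (column sums):
  P(Y=0) = 1/2 + 0 + 3/8 = 7/8
  P(Y=1) = 0 + 1/8 + 0 = 1/8

H(X) = -[(1/2)·log₂(1/2) + (1/8)·log₂(1/8) + (3/8)·log₂(3/8)]
  = 0.5000 + 0.3750 + 0.5306
  = 1.4056 bits
H(Y) = -[(7/8)·log₂(7/8) + (1/8)·log₂(1/8)]
  = 0.1686 + 0.3750
  = 0.5436 bits
H(X,Y) = -[(1/2)·log₂(1/2) + (1/8)·log₂(1/8) + (3/8)·log₂(3/8)]
  = 0.5000 + 0.3750 + 0.5306
  = 1.4056 bits

I(X;Y) = H(X) + H(Y) - H(X,Y)
  = 1.4056 + 0.5436 - 1.4056
  = 0.5436 bits

I(X;Y) = 0.5436 bits > I(U;V) = 0.0000 bits, so (X, Y) has the higher mutual information (stronger dependence).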